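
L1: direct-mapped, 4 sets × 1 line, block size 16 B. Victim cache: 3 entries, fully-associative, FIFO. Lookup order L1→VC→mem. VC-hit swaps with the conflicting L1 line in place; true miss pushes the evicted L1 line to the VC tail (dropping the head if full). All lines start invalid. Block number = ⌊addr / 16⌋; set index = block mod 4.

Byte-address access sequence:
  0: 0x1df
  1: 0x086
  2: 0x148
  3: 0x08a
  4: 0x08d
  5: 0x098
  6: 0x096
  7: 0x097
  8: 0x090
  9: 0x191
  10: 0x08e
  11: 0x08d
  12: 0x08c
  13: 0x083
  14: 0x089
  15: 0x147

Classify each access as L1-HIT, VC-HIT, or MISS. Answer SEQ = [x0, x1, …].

SEQ = [MISS, MISS, MISS, VC-HIT, L1-HIT, MISS, L1-HIT, L1-HIT, L1-HIT, MISS, L1-HIT, L1-HIT, L1-HIT, L1-HIT, L1-HIT, VC-HIT]

  [0] addr=0x1df blk=29 s=1: MISS | VC []
  [1] addr=0x86 blk=8 s=0: MISS | VC []
  [2] addr=0x148 blk=20 s=0: MISS | VC [8]
  [3] addr=0x8a blk=8 s=0: VC-HIT | VC [20]
  [4] addr=0x8d blk=8 s=0: L1-HIT | VC [20]
  [5] addr=0x98 blk=9 s=1: MISS | VC [20, 29]
  [6] addr=0x96 blk=9 s=1: L1-HIT | VC [20, 29]
  [7] addr=0x97 blk=9 s=1: L1-HIT | VC [20, 29]
  [8] addr=0x90 blk=9 s=1: L1-HIT | VC [20, 29]
  [9] addr=0x191 blk=25 s=1: MISS | VC [20, 29, 9]
  [10] addr=0x8e blk=8 s=0: L1-HIT | VC [20, 29, 9]
  [11] addr=0x8d blk=8 s=0: L1-HIT | VC [20, 29, 9]
  [12] addr=0x8c blk=8 s=0: L1-HIT | VC [20, 29, 9]
  [13] addr=0x83 blk=8 s=0: L1-HIT | VC [20, 29, 9]
  [14] addr=0x89 blk=8 s=0: L1-HIT | VC [20, 29, 9]
  [15] addr=0x147 blk=20 s=0: VC-HIT | VC [8, 29, 9]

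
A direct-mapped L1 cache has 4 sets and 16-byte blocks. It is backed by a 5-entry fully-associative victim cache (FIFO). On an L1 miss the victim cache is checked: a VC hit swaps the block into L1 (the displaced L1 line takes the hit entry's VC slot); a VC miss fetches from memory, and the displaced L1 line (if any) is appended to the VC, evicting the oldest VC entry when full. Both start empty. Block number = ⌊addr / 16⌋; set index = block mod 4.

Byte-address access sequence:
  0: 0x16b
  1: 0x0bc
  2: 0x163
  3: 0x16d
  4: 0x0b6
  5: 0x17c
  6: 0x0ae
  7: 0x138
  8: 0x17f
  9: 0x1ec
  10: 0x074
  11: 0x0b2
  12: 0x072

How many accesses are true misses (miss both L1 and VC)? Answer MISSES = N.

  [0] addr=0x16b blk=22 s=2: MISS | VC []
  [1] addr=0xbc blk=11 s=3: MISS | VC []
  [2] addr=0x163 blk=22 s=2: L1-HIT | VC []
  [3] addr=0x16d blk=22 s=2: L1-HIT | VC []
  [4] addr=0xb6 blk=11 s=3: L1-HIT | VC []
  [5] addr=0x17c blk=23 s=3: MISS | VC [11]
  [6] addr=0xae blk=10 s=2: MISS | VC [11, 22]
  [7] addr=0x138 blk=19 s=3: MISS | VC [11, 22, 23]
  [8] addr=0x17f blk=23 s=3: VC-HIT | VC [11, 22, 19]
  [9] addr=0x1ec blk=30 s=2: MISS | VC [11, 22, 19, 10]
  [10] addr=0x74 blk=7 s=3: MISS | VC [11, 22, 19, 10, 23]
  [11] addr=0xb2 blk=11 s=3: VC-HIT | VC [7, 22, 19, 10, 23]
  [12] addr=0x72 blk=7 s=3: VC-HIT | VC [11, 22, 19, 10, 23]

MISSES = 7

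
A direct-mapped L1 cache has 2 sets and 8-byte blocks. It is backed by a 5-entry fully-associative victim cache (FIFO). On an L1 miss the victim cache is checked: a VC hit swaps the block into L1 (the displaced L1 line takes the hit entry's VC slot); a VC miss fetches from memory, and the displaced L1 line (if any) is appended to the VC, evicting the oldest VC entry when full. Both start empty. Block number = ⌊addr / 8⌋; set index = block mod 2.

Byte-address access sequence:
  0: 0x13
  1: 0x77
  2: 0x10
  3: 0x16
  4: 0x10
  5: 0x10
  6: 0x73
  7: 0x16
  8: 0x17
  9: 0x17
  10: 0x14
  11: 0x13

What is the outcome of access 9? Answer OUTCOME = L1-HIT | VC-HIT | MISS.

  [0] addr=0x13 blk=2 s=0: MISS | VC []
  [1] addr=0x77 blk=14 s=0: MISS | VC [2]
  [2] addr=0x10 blk=2 s=0: VC-HIT | VC [14]
  [3] addr=0x16 blk=2 s=0: L1-HIT | VC [14]
  [4] addr=0x10 blk=2 s=0: L1-HIT | VC [14]
  [5] addr=0x10 blk=2 s=0: L1-HIT | VC [14]
  [6] addr=0x73 blk=14 s=0: VC-HIT | VC [2]
  [7] addr=0x16 blk=2 s=0: VC-HIT | VC [14]
  [8] addr=0x17 blk=2 s=0: L1-HIT | VC [14]
  [9] addr=0x17 blk=2 s=0: L1-HIT | VC [14]
  [10] addr=0x14 blk=2 s=0: L1-HIT | VC [14]
  [11] addr=0x13 blk=2 s=0: L1-HIT | VC [14]

OUTCOME = L1-HIT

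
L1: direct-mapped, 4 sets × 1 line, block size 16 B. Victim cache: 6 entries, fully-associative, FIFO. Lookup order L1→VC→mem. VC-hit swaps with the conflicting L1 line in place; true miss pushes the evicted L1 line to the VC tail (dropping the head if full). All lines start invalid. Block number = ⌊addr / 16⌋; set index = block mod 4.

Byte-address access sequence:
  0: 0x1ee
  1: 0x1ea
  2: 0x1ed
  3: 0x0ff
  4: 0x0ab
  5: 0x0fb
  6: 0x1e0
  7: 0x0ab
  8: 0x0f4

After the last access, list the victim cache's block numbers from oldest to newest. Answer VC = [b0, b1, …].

VC = [30]

0: 0x1ee (blk 30, set 2) → MISS  vc=[]
1: 0x1ea (blk 30, set 2) → L1-HIT  vc=[]
2: 0x1ed (blk 30, set 2) → L1-HIT  vc=[]
3: 0xff (blk 15, set 3) → MISS  vc=[]
4: 0xab (blk 10, set 2) → MISS  vc=[30]
5: 0xfb (blk 15, set 3) → L1-HIT  vc=[30]
6: 0x1e0 (blk 30, set 2) → VC-HIT  vc=[10]
7: 0xab (blk 10, set 2) → VC-HIT  vc=[30]
8: 0xf4 (blk 15, set 3) → L1-HIT  vc=[30]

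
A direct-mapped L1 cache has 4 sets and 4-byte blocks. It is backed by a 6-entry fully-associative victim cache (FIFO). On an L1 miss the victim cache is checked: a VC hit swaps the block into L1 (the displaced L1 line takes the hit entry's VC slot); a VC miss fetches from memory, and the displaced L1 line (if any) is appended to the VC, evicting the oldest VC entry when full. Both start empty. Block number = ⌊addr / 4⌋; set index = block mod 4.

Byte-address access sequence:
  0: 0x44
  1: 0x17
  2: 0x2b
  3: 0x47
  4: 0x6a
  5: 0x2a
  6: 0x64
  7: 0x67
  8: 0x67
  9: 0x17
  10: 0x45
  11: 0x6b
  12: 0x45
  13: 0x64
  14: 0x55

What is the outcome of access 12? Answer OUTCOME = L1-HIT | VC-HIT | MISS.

  [0] addr=0x44 blk=17 s=1: MISS | VC []
  [1] addr=0x17 blk=5 s=1: MISS | VC [17]
  [2] addr=0x2b blk=10 s=2: MISS | VC [17]
  [3] addr=0x47 blk=17 s=1: VC-HIT | VC [5]
  [4] addr=0x6a blk=26 s=2: MISS | VC [5, 10]
  [5] addr=0x2a blk=10 s=2: VC-HIT | VC [5, 26]
  [6] addr=0x64 blk=25 s=1: MISS | VC [5, 26, 17]
  [7] addr=0x67 blk=25 s=1: L1-HIT | VC [5, 26, 17]
  [8] addr=0x67 blk=25 s=1: L1-HIT | VC [5, 26, 17]
  [9] addr=0x17 blk=5 s=1: VC-HIT | VC [25, 26, 17]
  [10] addr=0x45 blk=17 s=1: VC-HIT | VC [25, 26, 5]
  [11] addr=0x6b blk=26 s=2: VC-HIT | VC [25, 10, 5]
  [12] addr=0x45 blk=17 s=1: L1-HIT | VC [25, 10, 5]
  [13] addr=0x64 blk=25 s=1: VC-HIT | VC [17, 10, 5]
  [14] addr=0x55 blk=21 s=1: MISS | VC [17, 10, 5, 25]

OUTCOME = L1-HIT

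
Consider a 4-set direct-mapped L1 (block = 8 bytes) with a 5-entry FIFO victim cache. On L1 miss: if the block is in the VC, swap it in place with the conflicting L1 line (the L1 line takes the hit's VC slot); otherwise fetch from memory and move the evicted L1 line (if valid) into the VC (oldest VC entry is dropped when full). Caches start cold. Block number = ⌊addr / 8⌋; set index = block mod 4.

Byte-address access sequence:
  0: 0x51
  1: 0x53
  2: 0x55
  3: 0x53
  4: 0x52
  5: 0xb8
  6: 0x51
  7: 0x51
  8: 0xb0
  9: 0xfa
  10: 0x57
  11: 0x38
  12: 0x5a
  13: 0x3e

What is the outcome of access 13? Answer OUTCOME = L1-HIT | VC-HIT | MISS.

OUTCOME = VC-HIT

  [0] addr=0x51 blk=10 s=2: MISS | VC []
  [1] addr=0x53 blk=10 s=2: L1-HIT | VC []
  [2] addr=0x55 blk=10 s=2: L1-HIT | VC []
  [3] addr=0x53 blk=10 s=2: L1-HIT | VC []
  [4] addr=0x52 blk=10 s=2: L1-HIT | VC []
  [5] addr=0xb8 blk=23 s=3: MISS | VC []
  [6] addr=0x51 blk=10 s=2: L1-HIT | VC []
  [7] addr=0x51 blk=10 s=2: L1-HIT | VC []
  [8] addr=0xb0 blk=22 s=2: MISS | VC [10]
  [9] addr=0xfa blk=31 s=3: MISS | VC [10, 23]
  [10] addr=0x57 blk=10 s=2: VC-HIT | VC [22, 23]
  [11] addr=0x38 blk=7 s=3: MISS | VC [22, 23, 31]
  [12] addr=0x5a blk=11 s=3: MISS | VC [22, 23, 31, 7]
  [13] addr=0x3e blk=7 s=3: VC-HIT | VC [22, 23, 31, 11]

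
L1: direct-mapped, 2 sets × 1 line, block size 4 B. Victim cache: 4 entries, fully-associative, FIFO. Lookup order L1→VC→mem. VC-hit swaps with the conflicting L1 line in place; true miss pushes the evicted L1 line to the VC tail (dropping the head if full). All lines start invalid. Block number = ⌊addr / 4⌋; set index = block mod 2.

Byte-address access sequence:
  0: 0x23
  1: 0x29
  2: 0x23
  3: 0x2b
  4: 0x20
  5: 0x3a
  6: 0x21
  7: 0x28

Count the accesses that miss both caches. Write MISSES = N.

#0 0x23→b8/s0 MISS; vc=[]
#1 0x29→b10/s0 MISS; vc=[8]
#2 0x23→b8/s0 VC-HIT; vc=[10]
#3 0x2b→b10/s0 VC-HIT; vc=[8]
#4 0x20→b8/s0 VC-HIT; vc=[10]
#5 0x3a→b14/s0 MISS; vc=[10,8]
#6 0x21→b8/s0 VC-HIT; vc=[10,14]
#7 0x28→b10/s0 VC-HIT; vc=[8,14]

MISSES = 3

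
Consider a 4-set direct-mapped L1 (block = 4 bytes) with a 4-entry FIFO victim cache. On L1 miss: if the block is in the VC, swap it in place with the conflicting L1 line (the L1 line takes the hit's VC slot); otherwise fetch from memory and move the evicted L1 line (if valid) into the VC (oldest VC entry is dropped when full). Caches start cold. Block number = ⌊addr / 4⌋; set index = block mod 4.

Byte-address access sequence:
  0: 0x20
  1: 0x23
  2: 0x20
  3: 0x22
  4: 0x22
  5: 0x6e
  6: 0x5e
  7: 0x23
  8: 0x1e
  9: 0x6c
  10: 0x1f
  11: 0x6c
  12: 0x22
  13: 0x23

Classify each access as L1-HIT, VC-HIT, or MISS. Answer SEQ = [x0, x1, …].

  [0] addr=0x20 blk=8 s=0: MISS | VC []
  [1] addr=0x23 blk=8 s=0: L1-HIT | VC []
  [2] addr=0x20 blk=8 s=0: L1-HIT | VC []
  [3] addr=0x22 blk=8 s=0: L1-HIT | VC []
  [4] addr=0x22 blk=8 s=0: L1-HIT | VC []
  [5] addr=0x6e blk=27 s=3: MISS | VC []
  [6] addr=0x5e blk=23 s=3: MISS | VC [27]
  [7] addr=0x23 blk=8 s=0: L1-HIT | VC [27]
  [8] addr=0x1e blk=7 s=3: MISS | VC [27, 23]
  [9] addr=0x6c blk=27 s=3: VC-HIT | VC [7, 23]
  [10] addr=0x1f blk=7 s=3: VC-HIT | VC [27, 23]
  [11] addr=0x6c blk=27 s=3: VC-HIT | VC [7, 23]
  [12] addr=0x22 blk=8 s=0: L1-HIT | VC [7, 23]
  [13] addr=0x23 blk=8 s=0: L1-HIT | VC [7, 23]

SEQ = [MISS, L1-HIT, L1-HIT, L1-HIT, L1-HIT, MISS, MISS, L1-HIT, MISS, VC-HIT, VC-HIT, VC-HIT, L1-HIT, L1-HIT]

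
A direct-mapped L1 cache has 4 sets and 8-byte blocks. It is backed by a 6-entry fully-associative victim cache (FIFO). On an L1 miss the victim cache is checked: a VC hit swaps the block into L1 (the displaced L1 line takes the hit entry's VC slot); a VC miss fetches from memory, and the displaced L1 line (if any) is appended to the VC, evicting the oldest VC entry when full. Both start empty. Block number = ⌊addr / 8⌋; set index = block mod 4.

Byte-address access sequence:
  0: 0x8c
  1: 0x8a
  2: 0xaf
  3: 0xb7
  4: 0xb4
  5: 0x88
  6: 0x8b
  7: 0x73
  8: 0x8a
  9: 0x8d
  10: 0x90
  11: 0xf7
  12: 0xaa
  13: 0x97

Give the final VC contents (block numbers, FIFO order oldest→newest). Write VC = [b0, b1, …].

VC = [17, 22, 14, 30]

  [0] addr=0x8c blk=17 s=1: MISS | VC []
  [1] addr=0x8a blk=17 s=1: L1-HIT | VC []
  [2] addr=0xaf blk=21 s=1: MISS | VC [17]
  [3] addr=0xb7 blk=22 s=2: MISS | VC [17]
  [4] addr=0xb4 blk=22 s=2: L1-HIT | VC [17]
  [5] addr=0x88 blk=17 s=1: VC-HIT | VC [21]
  [6] addr=0x8b blk=17 s=1: L1-HIT | VC [21]
  [7] addr=0x73 blk=14 s=2: MISS | VC [21, 22]
  [8] addr=0x8a blk=17 s=1: L1-HIT | VC [21, 22]
  [9] addr=0x8d blk=17 s=1: L1-HIT | VC [21, 22]
  [10] addr=0x90 blk=18 s=2: MISS | VC [21, 22, 14]
  [11] addr=0xf7 blk=30 s=2: MISS | VC [21, 22, 14, 18]
  [12] addr=0xaa blk=21 s=1: VC-HIT | VC [17, 22, 14, 18]
  [13] addr=0x97 blk=18 s=2: VC-HIT | VC [17, 22, 14, 30]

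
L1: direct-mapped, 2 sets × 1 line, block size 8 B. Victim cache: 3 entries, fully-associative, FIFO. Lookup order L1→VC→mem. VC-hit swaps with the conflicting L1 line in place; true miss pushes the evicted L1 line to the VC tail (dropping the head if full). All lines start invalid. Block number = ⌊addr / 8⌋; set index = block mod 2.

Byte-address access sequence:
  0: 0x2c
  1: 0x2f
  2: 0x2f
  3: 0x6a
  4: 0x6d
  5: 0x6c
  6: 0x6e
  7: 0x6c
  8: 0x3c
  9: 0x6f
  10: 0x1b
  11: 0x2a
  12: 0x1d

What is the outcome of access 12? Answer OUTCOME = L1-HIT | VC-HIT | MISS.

OUTCOME = VC-HIT

  [0] addr=0x2c blk=5 s=1: MISS | VC []
  [1] addr=0x2f blk=5 s=1: L1-HIT | VC []
  [2] addr=0x2f blk=5 s=1: L1-HIT | VC []
  [3] addr=0x6a blk=13 s=1: MISS | VC [5]
  [4] addr=0x6d blk=13 s=1: L1-HIT | VC [5]
  [5] addr=0x6c blk=13 s=1: L1-HIT | VC [5]
  [6] addr=0x6e blk=13 s=1: L1-HIT | VC [5]
  [7] addr=0x6c blk=13 s=1: L1-HIT | VC [5]
  [8] addr=0x3c blk=7 s=1: MISS | VC [5, 13]
  [9] addr=0x6f blk=13 s=1: VC-HIT | VC [5, 7]
  [10] addr=0x1b blk=3 s=1: MISS | VC [5, 7, 13]
  [11] addr=0x2a blk=5 s=1: VC-HIT | VC [3, 7, 13]
  [12] addr=0x1d blk=3 s=1: VC-HIT | VC [5, 7, 13]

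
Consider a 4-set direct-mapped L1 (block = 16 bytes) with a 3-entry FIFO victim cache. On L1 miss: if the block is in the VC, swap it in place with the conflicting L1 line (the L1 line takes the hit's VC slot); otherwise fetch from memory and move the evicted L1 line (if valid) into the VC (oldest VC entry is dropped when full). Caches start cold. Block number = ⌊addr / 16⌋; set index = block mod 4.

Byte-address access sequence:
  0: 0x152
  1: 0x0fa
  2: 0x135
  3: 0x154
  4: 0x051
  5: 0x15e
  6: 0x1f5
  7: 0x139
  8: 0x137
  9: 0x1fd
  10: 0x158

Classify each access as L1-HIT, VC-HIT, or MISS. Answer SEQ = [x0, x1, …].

SEQ = [MISS, MISS, MISS, L1-HIT, MISS, VC-HIT, MISS, VC-HIT, L1-HIT, VC-HIT, L1-HIT]

0: 0x152 (blk 21, set 1) → MISS  vc=[]
1: 0xfa (blk 15, set 3) → MISS  vc=[]
2: 0x135 (blk 19, set 3) → MISS  vc=[15]
3: 0x154 (blk 21, set 1) → L1-HIT  vc=[15]
4: 0x51 (blk 5, set 1) → MISS  vc=[15, 21]
5: 0x15e (blk 21, set 1) → VC-HIT  vc=[15, 5]
6: 0x1f5 (blk 31, set 3) → MISS  vc=[15, 5, 19]
7: 0x139 (blk 19, set 3) → VC-HIT  vc=[15, 5, 31]
8: 0x137 (blk 19, set 3) → L1-HIT  vc=[15, 5, 31]
9: 0x1fd (blk 31, set 3) → VC-HIT  vc=[15, 5, 19]
10: 0x158 (blk 21, set 1) → L1-HIT  vc=[15, 5, 19]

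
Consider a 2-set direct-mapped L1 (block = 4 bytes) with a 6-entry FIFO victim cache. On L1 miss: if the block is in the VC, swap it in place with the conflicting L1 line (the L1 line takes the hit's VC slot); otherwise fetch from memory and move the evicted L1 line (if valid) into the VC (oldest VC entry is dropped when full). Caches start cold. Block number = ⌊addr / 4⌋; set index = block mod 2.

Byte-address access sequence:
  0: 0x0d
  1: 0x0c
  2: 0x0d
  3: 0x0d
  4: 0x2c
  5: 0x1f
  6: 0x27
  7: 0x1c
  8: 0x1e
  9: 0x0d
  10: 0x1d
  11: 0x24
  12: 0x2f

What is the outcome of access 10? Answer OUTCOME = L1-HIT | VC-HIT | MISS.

#0 0xd→b3/s1 MISS; vc=[]
#1 0xc→b3/s1 L1-HIT; vc=[]
#2 0xd→b3/s1 L1-HIT; vc=[]
#3 0xd→b3/s1 L1-HIT; vc=[]
#4 0x2c→b11/s1 MISS; vc=[3]
#5 0x1f→b7/s1 MISS; vc=[3,11]
#6 0x27→b9/s1 MISS; vc=[3,11,7]
#7 0x1c→b7/s1 VC-HIT; vc=[3,11,9]
#8 0x1e→b7/s1 L1-HIT; vc=[3,11,9]
#9 0xd→b3/s1 VC-HIT; vc=[7,11,9]
#10 0x1d→b7/s1 VC-HIT; vc=[3,11,9]
#11 0x24→b9/s1 VC-HIT; vc=[3,11,7]
#12 0x2f→b11/s1 VC-HIT; vc=[3,9,7]

OUTCOME = VC-HIT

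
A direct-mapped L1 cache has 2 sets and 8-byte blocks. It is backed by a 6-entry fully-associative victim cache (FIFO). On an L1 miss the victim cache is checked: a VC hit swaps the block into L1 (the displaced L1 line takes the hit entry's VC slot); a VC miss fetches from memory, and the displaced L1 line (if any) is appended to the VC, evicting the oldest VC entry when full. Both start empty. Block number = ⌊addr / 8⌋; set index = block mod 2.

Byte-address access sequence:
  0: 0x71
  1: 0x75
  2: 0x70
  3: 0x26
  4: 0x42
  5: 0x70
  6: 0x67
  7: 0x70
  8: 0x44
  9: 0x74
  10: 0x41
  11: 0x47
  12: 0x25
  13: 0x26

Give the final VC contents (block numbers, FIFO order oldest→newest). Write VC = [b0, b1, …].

VC = [14, 8, 12]

0: 0x71 (blk 14, set 0) → MISS  vc=[]
1: 0x75 (blk 14, set 0) → L1-HIT  vc=[]
2: 0x70 (blk 14, set 0) → L1-HIT  vc=[]
3: 0x26 (blk 4, set 0) → MISS  vc=[14]
4: 0x42 (blk 8, set 0) → MISS  vc=[14, 4]
5: 0x70 (blk 14, set 0) → VC-HIT  vc=[8, 4]
6: 0x67 (blk 12, set 0) → MISS  vc=[8, 4, 14]
7: 0x70 (blk 14, set 0) → VC-HIT  vc=[8, 4, 12]
8: 0x44 (blk 8, set 0) → VC-HIT  vc=[14, 4, 12]
9: 0x74 (blk 14, set 0) → VC-HIT  vc=[8, 4, 12]
10: 0x41 (blk 8, set 0) → VC-HIT  vc=[14, 4, 12]
11: 0x47 (blk 8, set 0) → L1-HIT  vc=[14, 4, 12]
12: 0x25 (blk 4, set 0) → VC-HIT  vc=[14, 8, 12]
13: 0x26 (blk 4, set 0) → L1-HIT  vc=[14, 8, 12]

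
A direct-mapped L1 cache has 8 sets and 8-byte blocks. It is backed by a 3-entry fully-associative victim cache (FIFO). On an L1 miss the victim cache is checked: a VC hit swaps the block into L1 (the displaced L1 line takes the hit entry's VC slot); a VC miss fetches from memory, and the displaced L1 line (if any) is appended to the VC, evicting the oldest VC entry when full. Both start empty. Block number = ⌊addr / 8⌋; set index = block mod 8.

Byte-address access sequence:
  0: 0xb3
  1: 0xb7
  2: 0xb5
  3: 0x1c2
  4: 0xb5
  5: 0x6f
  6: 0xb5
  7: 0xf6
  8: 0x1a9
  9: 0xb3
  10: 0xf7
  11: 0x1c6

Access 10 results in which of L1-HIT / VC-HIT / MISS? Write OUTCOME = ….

OUTCOME = VC-HIT

0: 0xb3 (blk 22, set 6) → MISS  vc=[]
1: 0xb7 (blk 22, set 6) → L1-HIT  vc=[]
2: 0xb5 (blk 22, set 6) → L1-HIT  vc=[]
3: 0x1c2 (blk 56, set 0) → MISS  vc=[]
4: 0xb5 (blk 22, set 6) → L1-HIT  vc=[]
5: 0x6f (blk 13, set 5) → MISS  vc=[]
6: 0xb5 (blk 22, set 6) → L1-HIT  vc=[]
7: 0xf6 (blk 30, set 6) → MISS  vc=[22]
8: 0x1a9 (blk 53, set 5) → MISS  vc=[22, 13]
9: 0xb3 (blk 22, set 6) → VC-HIT  vc=[30, 13]
10: 0xf7 (blk 30, set 6) → VC-HIT  vc=[22, 13]
11: 0x1c6 (blk 56, set 0) → L1-HIT  vc=[22, 13]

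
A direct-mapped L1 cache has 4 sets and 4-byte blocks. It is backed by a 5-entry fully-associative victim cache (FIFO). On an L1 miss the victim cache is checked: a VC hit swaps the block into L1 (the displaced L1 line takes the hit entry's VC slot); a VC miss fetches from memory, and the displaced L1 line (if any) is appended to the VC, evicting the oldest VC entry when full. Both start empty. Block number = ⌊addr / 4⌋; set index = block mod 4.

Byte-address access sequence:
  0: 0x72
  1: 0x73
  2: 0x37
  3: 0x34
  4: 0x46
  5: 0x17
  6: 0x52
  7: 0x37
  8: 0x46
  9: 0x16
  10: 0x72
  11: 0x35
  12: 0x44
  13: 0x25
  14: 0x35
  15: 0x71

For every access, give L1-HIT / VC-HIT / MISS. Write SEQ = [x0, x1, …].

  [0] addr=0x72 blk=28 s=0: MISS | VC []
  [1] addr=0x73 blk=28 s=0: L1-HIT | VC []
  [2] addr=0x37 blk=13 s=1: MISS | VC []
  [3] addr=0x34 blk=13 s=1: L1-HIT | VC []
  [4] addr=0x46 blk=17 s=1: MISS | VC [13]
  [5] addr=0x17 blk=5 s=1: MISS | VC [13, 17]
  [6] addr=0x52 blk=20 s=0: MISS | VC [13, 17, 28]
  [7] addr=0x37 blk=13 s=1: VC-HIT | VC [5, 17, 28]
  [8] addr=0x46 blk=17 s=1: VC-HIT | VC [5, 13, 28]
  [9] addr=0x16 blk=5 s=1: VC-HIT | VC [17, 13, 28]
  [10] addr=0x72 blk=28 s=0: VC-HIT | VC [17, 13, 20]
  [11] addr=0x35 blk=13 s=1: VC-HIT | VC [17, 5, 20]
  [12] addr=0x44 blk=17 s=1: VC-HIT | VC [13, 5, 20]
  [13] addr=0x25 blk=9 s=1: MISS | VC [13, 5, 20, 17]
  [14] addr=0x35 blk=13 s=1: VC-HIT | VC [9, 5, 20, 17]
  [15] addr=0x71 blk=28 s=0: L1-HIT | VC [9, 5, 20, 17]

SEQ = [MISS, L1-HIT, MISS, L1-HIT, MISS, MISS, MISS, VC-HIT, VC-HIT, VC-HIT, VC-HIT, VC-HIT, VC-HIT, MISS, VC-HIT, L1-HIT]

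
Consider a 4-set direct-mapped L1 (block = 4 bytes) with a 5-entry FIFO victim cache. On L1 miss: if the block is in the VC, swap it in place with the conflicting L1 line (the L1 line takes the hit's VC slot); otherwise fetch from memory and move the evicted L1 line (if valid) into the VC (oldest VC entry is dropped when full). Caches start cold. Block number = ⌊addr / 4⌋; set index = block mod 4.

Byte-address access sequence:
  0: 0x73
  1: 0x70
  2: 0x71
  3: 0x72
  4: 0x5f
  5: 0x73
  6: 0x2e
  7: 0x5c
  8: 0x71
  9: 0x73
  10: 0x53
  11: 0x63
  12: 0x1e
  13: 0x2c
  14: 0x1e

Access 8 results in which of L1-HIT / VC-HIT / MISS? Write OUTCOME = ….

OUTCOME = L1-HIT

#0 0x73→b28/s0 MISS; vc=[]
#1 0x70→b28/s0 L1-HIT; vc=[]
#2 0x71→b28/s0 L1-HIT; vc=[]
#3 0x72→b28/s0 L1-HIT; vc=[]
#4 0x5f→b23/s3 MISS; vc=[]
#5 0x73→b28/s0 L1-HIT; vc=[]
#6 0x2e→b11/s3 MISS; vc=[23]
#7 0x5c→b23/s3 VC-HIT; vc=[11]
#8 0x71→b28/s0 L1-HIT; vc=[11]
#9 0x73→b28/s0 L1-HIT; vc=[11]
#10 0x53→b20/s0 MISS; vc=[11,28]
#11 0x63→b24/s0 MISS; vc=[11,28,20]
#12 0x1e→b7/s3 MISS; vc=[11,28,20,23]
#13 0x2c→b11/s3 VC-HIT; vc=[7,28,20,23]
#14 0x1e→b7/s3 VC-HIT; vc=[11,28,20,23]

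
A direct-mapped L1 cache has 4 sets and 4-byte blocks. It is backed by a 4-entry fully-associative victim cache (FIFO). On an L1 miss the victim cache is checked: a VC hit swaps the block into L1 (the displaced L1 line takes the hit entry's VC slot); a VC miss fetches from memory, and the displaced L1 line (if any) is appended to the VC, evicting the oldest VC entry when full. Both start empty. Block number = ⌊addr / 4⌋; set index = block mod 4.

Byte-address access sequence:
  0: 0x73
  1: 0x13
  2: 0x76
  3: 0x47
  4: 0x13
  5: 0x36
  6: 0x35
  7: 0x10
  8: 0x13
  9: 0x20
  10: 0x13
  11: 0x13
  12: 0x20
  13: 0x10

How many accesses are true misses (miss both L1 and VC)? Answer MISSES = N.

MISSES = 6

  [0] addr=0x73 blk=28 s=0: MISS | VC []
  [1] addr=0x13 blk=4 s=0: MISS | VC [28]
  [2] addr=0x76 blk=29 s=1: MISS | VC [28]
  [3] addr=0x47 blk=17 s=1: MISS | VC [28, 29]
  [4] addr=0x13 blk=4 s=0: L1-HIT | VC [28, 29]
  [5] addr=0x36 blk=13 s=1: MISS | VC [28, 29, 17]
  [6] addr=0x35 blk=13 s=1: L1-HIT | VC [28, 29, 17]
  [7] addr=0x10 blk=4 s=0: L1-HIT | VC [28, 29, 17]
  [8] addr=0x13 blk=4 s=0: L1-HIT | VC [28, 29, 17]
  [9] addr=0x20 blk=8 s=0: MISS | VC [28, 29, 17, 4]
  [10] addr=0x13 blk=4 s=0: VC-HIT | VC [28, 29, 17, 8]
  [11] addr=0x13 blk=4 s=0: L1-HIT | VC [28, 29, 17, 8]
  [12] addr=0x20 blk=8 s=0: VC-HIT | VC [28, 29, 17, 4]
  [13] addr=0x10 blk=4 s=0: VC-HIT | VC [28, 29, 17, 8]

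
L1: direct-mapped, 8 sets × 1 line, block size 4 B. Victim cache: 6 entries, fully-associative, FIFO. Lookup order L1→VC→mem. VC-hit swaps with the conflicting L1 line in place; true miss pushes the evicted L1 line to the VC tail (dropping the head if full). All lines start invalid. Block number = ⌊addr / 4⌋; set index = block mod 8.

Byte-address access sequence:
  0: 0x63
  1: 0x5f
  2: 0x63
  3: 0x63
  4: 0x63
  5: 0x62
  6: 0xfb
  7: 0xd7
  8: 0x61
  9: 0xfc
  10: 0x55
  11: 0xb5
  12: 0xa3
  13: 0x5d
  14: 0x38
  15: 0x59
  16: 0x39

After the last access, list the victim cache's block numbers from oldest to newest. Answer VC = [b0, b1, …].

  [0] addr=0x63 blk=24 s=0: MISS | VC []
  [1] addr=0x5f blk=23 s=7: MISS | VC []
  [2] addr=0x63 blk=24 s=0: L1-HIT | VC []
  [3] addr=0x63 blk=24 s=0: L1-HIT | VC []
  [4] addr=0x63 blk=24 s=0: L1-HIT | VC []
  [5] addr=0x62 blk=24 s=0: L1-HIT | VC []
  [6] addr=0xfb blk=62 s=6: MISS | VC []
  [7] addr=0xd7 blk=53 s=5: MISS | VC []
  [8] addr=0x61 blk=24 s=0: L1-HIT | VC []
  [9] addr=0xfc blk=63 s=7: MISS | VC [23]
  [10] addr=0x55 blk=21 s=5: MISS | VC [23, 53]
  [11] addr=0xb5 blk=45 s=5: MISS | VC [23, 53, 21]
  [12] addr=0xa3 blk=40 s=0: MISS | VC [23, 53, 21, 24]
  [13] addr=0x5d blk=23 s=7: VC-HIT | VC [63, 53, 21, 24]
  [14] addr=0x38 blk=14 s=6: MISS | VC [63, 53, 21, 24, 62]
  [15] addr=0x59 blk=22 s=6: MISS | VC [63, 53, 21, 24, 62, 14]
  [16] addr=0x39 blk=14 s=6: VC-HIT | VC [63, 53, 21, 24, 62, 22]

VC = [63, 53, 21, 24, 62, 22]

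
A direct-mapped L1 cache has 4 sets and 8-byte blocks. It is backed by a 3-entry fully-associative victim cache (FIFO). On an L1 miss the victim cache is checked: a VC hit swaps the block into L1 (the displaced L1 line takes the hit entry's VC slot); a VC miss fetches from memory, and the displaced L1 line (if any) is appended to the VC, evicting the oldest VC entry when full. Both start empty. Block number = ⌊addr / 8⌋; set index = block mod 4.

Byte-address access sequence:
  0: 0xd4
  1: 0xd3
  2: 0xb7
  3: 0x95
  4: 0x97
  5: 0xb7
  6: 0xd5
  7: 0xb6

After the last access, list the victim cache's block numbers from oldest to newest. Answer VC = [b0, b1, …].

0: 0xd4 (blk 26, set 2) → MISS  vc=[]
1: 0xd3 (blk 26, set 2) → L1-HIT  vc=[]
2: 0xb7 (blk 22, set 2) → MISS  vc=[26]
3: 0x95 (blk 18, set 2) → MISS  vc=[26, 22]
4: 0x97 (blk 18, set 2) → L1-HIT  vc=[26, 22]
5: 0xb7 (blk 22, set 2) → VC-HIT  vc=[26, 18]
6: 0xd5 (blk 26, set 2) → VC-HIT  vc=[22, 18]
7: 0xb6 (blk 22, set 2) → VC-HIT  vc=[26, 18]

VC = [26, 18]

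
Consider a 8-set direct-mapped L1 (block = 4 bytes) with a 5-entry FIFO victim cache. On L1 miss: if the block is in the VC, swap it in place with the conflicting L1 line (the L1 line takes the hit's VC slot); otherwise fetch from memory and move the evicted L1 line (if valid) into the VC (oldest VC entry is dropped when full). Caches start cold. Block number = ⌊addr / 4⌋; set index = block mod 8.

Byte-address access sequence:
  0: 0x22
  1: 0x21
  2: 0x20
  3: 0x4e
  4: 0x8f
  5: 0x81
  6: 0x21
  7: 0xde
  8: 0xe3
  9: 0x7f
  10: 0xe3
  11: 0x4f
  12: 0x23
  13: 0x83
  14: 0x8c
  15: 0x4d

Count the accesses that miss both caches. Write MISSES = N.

MISSES = 7

  [0] addr=0x22 blk=8 s=0: MISS | VC []
  [1] addr=0x21 blk=8 s=0: L1-HIT | VC []
  [2] addr=0x20 blk=8 s=0: L1-HIT | VC []
  [3] addr=0x4e blk=19 s=3: MISS | VC []
  [4] addr=0x8f blk=35 s=3: MISS | VC [19]
  [5] addr=0x81 blk=32 s=0: MISS | VC [19, 8]
  [6] addr=0x21 blk=8 s=0: VC-HIT | VC [19, 32]
  [7] addr=0xde blk=55 s=7: MISS | VC [19, 32]
  [8] addr=0xe3 blk=56 s=0: MISS | VC [19, 32, 8]
  [9] addr=0x7f blk=31 s=7: MISS | VC [19, 32, 8, 55]
  [10] addr=0xe3 blk=56 s=0: L1-HIT | VC [19, 32, 8, 55]
  [11] addr=0x4f blk=19 s=3: VC-HIT | VC [35, 32, 8, 55]
  [12] addr=0x23 blk=8 s=0: VC-HIT | VC [35, 32, 56, 55]
  [13] addr=0x83 blk=32 s=0: VC-HIT | VC [35, 8, 56, 55]
  [14] addr=0x8c blk=35 s=3: VC-HIT | VC [19, 8, 56, 55]
  [15] addr=0x4d blk=19 s=3: VC-HIT | VC [35, 8, 56, 55]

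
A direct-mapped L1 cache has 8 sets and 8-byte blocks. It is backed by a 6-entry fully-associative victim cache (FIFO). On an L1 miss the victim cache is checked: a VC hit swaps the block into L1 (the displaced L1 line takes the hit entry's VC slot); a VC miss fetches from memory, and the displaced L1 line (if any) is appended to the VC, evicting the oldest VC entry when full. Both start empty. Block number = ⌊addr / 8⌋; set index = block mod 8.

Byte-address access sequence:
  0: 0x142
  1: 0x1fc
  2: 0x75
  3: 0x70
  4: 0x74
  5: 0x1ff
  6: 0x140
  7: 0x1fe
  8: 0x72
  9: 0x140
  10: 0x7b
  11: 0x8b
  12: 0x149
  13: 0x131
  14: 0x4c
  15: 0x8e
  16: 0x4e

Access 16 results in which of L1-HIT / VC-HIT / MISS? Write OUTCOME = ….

#0 0x142→b40/s0 MISS; vc=[]
#1 0x1fc→b63/s7 MISS; vc=[]
#2 0x75→b14/s6 MISS; vc=[]
#3 0x70→b14/s6 L1-HIT; vc=[]
#4 0x74→b14/s6 L1-HIT; vc=[]
#5 0x1ff→b63/s7 L1-HIT; vc=[]
#6 0x140→b40/s0 L1-HIT; vc=[]
#7 0x1fe→b63/s7 L1-HIT; vc=[]
#8 0x72→b14/s6 L1-HIT; vc=[]
#9 0x140→b40/s0 L1-HIT; vc=[]
#10 0x7b→b15/s7 MISS; vc=[63]
#11 0x8b→b17/s1 MISS; vc=[63]
#12 0x149→b41/s1 MISS; vc=[63,17]
#13 0x131→b38/s6 MISS; vc=[63,17,14]
#14 0x4c→b9/s1 MISS; vc=[63,17,14,41]
#15 0x8e→b17/s1 VC-HIT; vc=[63,9,14,41]
#16 0x4e→b9/s1 VC-HIT; vc=[63,17,14,41]

OUTCOME = VC-HIT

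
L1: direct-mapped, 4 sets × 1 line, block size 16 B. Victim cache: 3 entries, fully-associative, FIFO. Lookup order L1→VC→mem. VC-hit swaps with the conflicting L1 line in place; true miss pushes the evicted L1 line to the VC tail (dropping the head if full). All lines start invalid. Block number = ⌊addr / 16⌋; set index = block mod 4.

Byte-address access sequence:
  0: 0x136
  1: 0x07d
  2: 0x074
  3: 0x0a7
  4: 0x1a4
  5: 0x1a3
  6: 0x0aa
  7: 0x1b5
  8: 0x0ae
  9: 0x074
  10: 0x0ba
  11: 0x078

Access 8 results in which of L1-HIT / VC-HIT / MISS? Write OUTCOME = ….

OUTCOME = L1-HIT

#0 0x136→b19/s3 MISS; vc=[]
#1 0x7d→b7/s3 MISS; vc=[19]
#2 0x74→b7/s3 L1-HIT; vc=[19]
#3 0xa7→b10/s2 MISS; vc=[19]
#4 0x1a4→b26/s2 MISS; vc=[19,10]
#5 0x1a3→b26/s2 L1-HIT; vc=[19,10]
#6 0xaa→b10/s2 VC-HIT; vc=[19,26]
#7 0x1b5→b27/s3 MISS; vc=[19,26,7]
#8 0xae→b10/s2 L1-HIT; vc=[19,26,7]
#9 0x74→b7/s3 VC-HIT; vc=[19,26,27]
#10 0xba→b11/s3 MISS; vc=[26,27,7]
#11 0x78→b7/s3 VC-HIT; vc=[26,27,11]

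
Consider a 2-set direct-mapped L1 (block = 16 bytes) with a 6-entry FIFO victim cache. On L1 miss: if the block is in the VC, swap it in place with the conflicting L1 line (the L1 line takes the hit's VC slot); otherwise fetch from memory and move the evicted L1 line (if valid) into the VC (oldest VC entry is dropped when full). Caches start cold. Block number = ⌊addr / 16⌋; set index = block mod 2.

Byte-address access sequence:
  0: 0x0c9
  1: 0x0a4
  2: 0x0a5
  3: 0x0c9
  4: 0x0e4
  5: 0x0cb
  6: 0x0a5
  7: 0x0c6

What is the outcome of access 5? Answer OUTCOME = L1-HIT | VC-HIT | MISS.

OUTCOME = VC-HIT

  [0] addr=0xc9 blk=12 s=0: MISS | VC []
  [1] addr=0xa4 blk=10 s=0: MISS | VC [12]
  [2] addr=0xa5 blk=10 s=0: L1-HIT | VC [12]
  [3] addr=0xc9 blk=12 s=0: VC-HIT | VC [10]
  [4] addr=0xe4 blk=14 s=0: MISS | VC [10, 12]
  [5] addr=0xcb blk=12 s=0: VC-HIT | VC [10, 14]
  [6] addr=0xa5 blk=10 s=0: VC-HIT | VC [12, 14]
  [7] addr=0xc6 blk=12 s=0: VC-HIT | VC [10, 14]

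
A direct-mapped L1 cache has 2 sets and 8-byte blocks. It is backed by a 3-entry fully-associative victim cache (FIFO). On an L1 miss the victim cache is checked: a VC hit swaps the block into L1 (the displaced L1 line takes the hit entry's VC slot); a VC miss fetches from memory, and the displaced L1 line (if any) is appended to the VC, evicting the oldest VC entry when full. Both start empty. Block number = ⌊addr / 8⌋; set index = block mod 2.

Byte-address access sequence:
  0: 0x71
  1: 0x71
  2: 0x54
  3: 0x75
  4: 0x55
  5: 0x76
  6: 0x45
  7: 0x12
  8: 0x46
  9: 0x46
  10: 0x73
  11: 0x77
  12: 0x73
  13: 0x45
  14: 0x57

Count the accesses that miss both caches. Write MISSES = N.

  [0] addr=0x71 blk=14 s=0: MISS | VC []
  [1] addr=0x71 blk=14 s=0: L1-HIT | VC []
  [2] addr=0x54 blk=10 s=0: MISS | VC [14]
  [3] addr=0x75 blk=14 s=0: VC-HIT | VC [10]
  [4] addr=0x55 blk=10 s=0: VC-HIT | VC [14]
  [5] addr=0x76 blk=14 s=0: VC-HIT | VC [10]
  [6] addr=0x45 blk=8 s=0: MISS | VC [10, 14]
  [7] addr=0x12 blk=2 s=0: MISS | VC [10, 14, 8]
  [8] addr=0x46 blk=8 s=0: VC-HIT | VC [10, 14, 2]
  [9] addr=0x46 blk=8 s=0: L1-HIT | VC [10, 14, 2]
  [10] addr=0x73 blk=14 s=0: VC-HIT | VC [10, 8, 2]
  [11] addr=0x77 blk=14 s=0: L1-HIT | VC [10, 8, 2]
  [12] addr=0x73 blk=14 s=0: L1-HIT | VC [10, 8, 2]
  [13] addr=0x45 blk=8 s=0: VC-HIT | VC [10, 14, 2]
  [14] addr=0x57 blk=10 s=0: VC-HIT | VC [8, 14, 2]

MISSES = 4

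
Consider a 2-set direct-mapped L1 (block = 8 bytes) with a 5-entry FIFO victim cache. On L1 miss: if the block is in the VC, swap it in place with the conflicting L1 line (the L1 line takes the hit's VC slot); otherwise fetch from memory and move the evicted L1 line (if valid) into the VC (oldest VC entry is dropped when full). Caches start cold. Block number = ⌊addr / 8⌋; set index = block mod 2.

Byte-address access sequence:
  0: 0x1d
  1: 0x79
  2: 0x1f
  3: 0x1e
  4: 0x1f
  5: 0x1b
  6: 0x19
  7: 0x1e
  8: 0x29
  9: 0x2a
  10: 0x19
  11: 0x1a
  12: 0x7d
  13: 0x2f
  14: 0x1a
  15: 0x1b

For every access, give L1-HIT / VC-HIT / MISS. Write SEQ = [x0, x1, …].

#0 0x1d→b3/s1 MISS; vc=[]
#1 0x79→b15/s1 MISS; vc=[3]
#2 0x1f→b3/s1 VC-HIT; vc=[15]
#3 0x1e→b3/s1 L1-HIT; vc=[15]
#4 0x1f→b3/s1 L1-HIT; vc=[15]
#5 0x1b→b3/s1 L1-HIT; vc=[15]
#6 0x19→b3/s1 L1-HIT; vc=[15]
#7 0x1e→b3/s1 L1-HIT; vc=[15]
#8 0x29→b5/s1 MISS; vc=[15,3]
#9 0x2a→b5/s1 L1-HIT; vc=[15,3]
#10 0x19→b3/s1 VC-HIT; vc=[15,5]
#11 0x1a→b3/s1 L1-HIT; vc=[15,5]
#12 0x7d→b15/s1 VC-HIT; vc=[3,5]
#13 0x2f→b5/s1 VC-HIT; vc=[3,15]
#14 0x1a→b3/s1 VC-HIT; vc=[5,15]
#15 0x1b→b3/s1 L1-HIT; vc=[5,15]

SEQ = [MISS, MISS, VC-HIT, L1-HIT, L1-HIT, L1-HIT, L1-HIT, L1-HIT, MISS, L1-HIT, VC-HIT, L1-HIT, VC-HIT, VC-HIT, VC-HIT, L1-HIT]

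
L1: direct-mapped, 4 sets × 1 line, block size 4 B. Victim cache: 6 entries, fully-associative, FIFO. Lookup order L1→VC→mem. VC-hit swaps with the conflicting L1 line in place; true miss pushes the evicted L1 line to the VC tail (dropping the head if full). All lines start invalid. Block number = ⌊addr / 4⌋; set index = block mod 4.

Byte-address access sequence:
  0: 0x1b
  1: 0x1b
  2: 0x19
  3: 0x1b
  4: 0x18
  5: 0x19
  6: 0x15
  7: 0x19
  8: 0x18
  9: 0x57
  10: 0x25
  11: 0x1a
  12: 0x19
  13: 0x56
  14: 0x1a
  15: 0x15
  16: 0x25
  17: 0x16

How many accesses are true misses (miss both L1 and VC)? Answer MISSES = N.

MISSES = 4

  [0] addr=0x1b blk=6 s=2: MISS | VC []
  [1] addr=0x1b blk=6 s=2: L1-HIT | VC []
  [2] addr=0x19 blk=6 s=2: L1-HIT | VC []
  [3] addr=0x1b blk=6 s=2: L1-HIT | VC []
  [4] addr=0x18 blk=6 s=2: L1-HIT | VC []
  [5] addr=0x19 blk=6 s=2: L1-HIT | VC []
  [6] addr=0x15 blk=5 s=1: MISS | VC []
  [7] addr=0x19 blk=6 s=2: L1-HIT | VC []
  [8] addr=0x18 blk=6 s=2: L1-HIT | VC []
  [9] addr=0x57 blk=21 s=1: MISS | VC [5]
  [10] addr=0x25 blk=9 s=1: MISS | VC [5, 21]
  [11] addr=0x1a blk=6 s=2: L1-HIT | VC [5, 21]
  [12] addr=0x19 blk=6 s=2: L1-HIT | VC [5, 21]
  [13] addr=0x56 blk=21 s=1: VC-HIT | VC [5, 9]
  [14] addr=0x1a blk=6 s=2: L1-HIT | VC [5, 9]
  [15] addr=0x15 blk=5 s=1: VC-HIT | VC [21, 9]
  [16] addr=0x25 blk=9 s=1: VC-HIT | VC [21, 5]
  [17] addr=0x16 blk=5 s=1: VC-HIT | VC [21, 9]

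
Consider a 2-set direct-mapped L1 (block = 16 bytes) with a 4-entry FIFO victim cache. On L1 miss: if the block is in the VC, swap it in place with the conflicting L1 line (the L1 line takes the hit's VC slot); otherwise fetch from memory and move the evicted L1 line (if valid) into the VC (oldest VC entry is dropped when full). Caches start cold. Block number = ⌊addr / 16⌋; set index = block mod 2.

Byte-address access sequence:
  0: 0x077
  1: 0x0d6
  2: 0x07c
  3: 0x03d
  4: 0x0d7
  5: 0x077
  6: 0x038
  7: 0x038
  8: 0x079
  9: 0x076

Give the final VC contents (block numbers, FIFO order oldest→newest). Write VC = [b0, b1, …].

  [0] addr=0x77 blk=7 s=1: MISS | VC []
  [1] addr=0xd6 blk=13 s=1: MISS | VC [7]
  [2] addr=0x7c blk=7 s=1: VC-HIT | VC [13]
  [3] addr=0x3d blk=3 s=1: MISS | VC [13, 7]
  [4] addr=0xd7 blk=13 s=1: VC-HIT | VC [3, 7]
  [5] addr=0x77 blk=7 s=1: VC-HIT | VC [3, 13]
  [6] addr=0x38 blk=3 s=1: VC-HIT | VC [7, 13]
  [7] addr=0x38 blk=3 s=1: L1-HIT | VC [7, 13]
  [8] addr=0x79 blk=7 s=1: VC-HIT | VC [3, 13]
  [9] addr=0x76 blk=7 s=1: L1-HIT | VC [3, 13]

VC = [3, 13]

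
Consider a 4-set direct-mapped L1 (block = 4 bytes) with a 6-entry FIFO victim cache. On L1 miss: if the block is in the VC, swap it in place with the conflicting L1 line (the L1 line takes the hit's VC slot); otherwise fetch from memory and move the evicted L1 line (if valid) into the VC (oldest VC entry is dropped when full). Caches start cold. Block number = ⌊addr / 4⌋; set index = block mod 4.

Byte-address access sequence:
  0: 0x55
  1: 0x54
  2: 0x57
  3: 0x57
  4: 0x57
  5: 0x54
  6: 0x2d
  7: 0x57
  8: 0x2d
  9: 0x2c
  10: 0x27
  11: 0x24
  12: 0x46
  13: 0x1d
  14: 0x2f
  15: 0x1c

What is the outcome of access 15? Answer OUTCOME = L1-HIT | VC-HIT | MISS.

  [0] addr=0x55 blk=21 s=1: MISS | VC []
  [1] addr=0x54 blk=21 s=1: L1-HIT | VC []
  [2] addr=0x57 blk=21 s=1: L1-HIT | VC []
  [3] addr=0x57 blk=21 s=1: L1-HIT | VC []
  [4] addr=0x57 blk=21 s=1: L1-HIT | VC []
  [5] addr=0x54 blk=21 s=1: L1-HIT | VC []
  [6] addr=0x2d blk=11 s=3: MISS | VC []
  [7] addr=0x57 blk=21 s=1: L1-HIT | VC []
  [8] addr=0x2d blk=11 s=3: L1-HIT | VC []
  [9] addr=0x2c blk=11 s=3: L1-HIT | VC []
  [10] addr=0x27 blk=9 s=1: MISS | VC [21]
  [11] addr=0x24 blk=9 s=1: L1-HIT | VC [21]
  [12] addr=0x46 blk=17 s=1: MISS | VC [21, 9]
  [13] addr=0x1d blk=7 s=3: MISS | VC [21, 9, 11]
  [14] addr=0x2f blk=11 s=3: VC-HIT | VC [21, 9, 7]
  [15] addr=0x1c blk=7 s=3: VC-HIT | VC [21, 9, 11]

OUTCOME = VC-HIT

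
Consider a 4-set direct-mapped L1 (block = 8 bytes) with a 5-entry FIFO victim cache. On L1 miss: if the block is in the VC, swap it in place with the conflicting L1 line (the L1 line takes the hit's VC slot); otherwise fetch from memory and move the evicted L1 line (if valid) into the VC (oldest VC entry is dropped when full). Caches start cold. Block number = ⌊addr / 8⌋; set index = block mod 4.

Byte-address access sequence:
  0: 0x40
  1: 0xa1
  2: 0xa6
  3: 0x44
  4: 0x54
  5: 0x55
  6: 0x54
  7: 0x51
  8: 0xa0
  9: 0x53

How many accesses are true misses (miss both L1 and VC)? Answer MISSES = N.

0: 0x40 (blk 8, set 0) → MISS  vc=[]
1: 0xa1 (blk 20, set 0) → MISS  vc=[8]
2: 0xa6 (blk 20, set 0) → L1-HIT  vc=[8]
3: 0x44 (blk 8, set 0) → VC-HIT  vc=[20]
4: 0x54 (blk 10, set 2) → MISS  vc=[20]
5: 0x55 (blk 10, set 2) → L1-HIT  vc=[20]
6: 0x54 (blk 10, set 2) → L1-HIT  vc=[20]
7: 0x51 (blk 10, set 2) → L1-HIT  vc=[20]
8: 0xa0 (blk 20, set 0) → VC-HIT  vc=[8]
9: 0x53 (blk 10, set 2) → L1-HIT  vc=[8]

MISSES = 3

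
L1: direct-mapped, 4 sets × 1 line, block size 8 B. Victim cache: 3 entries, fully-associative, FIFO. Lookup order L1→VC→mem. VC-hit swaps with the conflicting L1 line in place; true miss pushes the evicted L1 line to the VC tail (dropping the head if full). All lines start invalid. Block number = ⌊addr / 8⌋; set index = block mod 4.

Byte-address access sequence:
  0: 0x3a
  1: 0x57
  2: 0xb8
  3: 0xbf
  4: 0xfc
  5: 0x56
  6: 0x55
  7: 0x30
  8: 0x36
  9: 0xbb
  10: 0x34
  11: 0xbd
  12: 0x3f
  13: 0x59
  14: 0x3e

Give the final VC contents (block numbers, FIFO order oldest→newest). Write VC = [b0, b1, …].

0: 0x3a (blk 7, set 3) → MISS  vc=[]
1: 0x57 (blk 10, set 2) → MISS  vc=[]
2: 0xb8 (blk 23, set 3) → MISS  vc=[7]
3: 0xbf (blk 23, set 3) → L1-HIT  vc=[7]
4: 0xfc (blk 31, set 3) → MISS  vc=[7, 23]
5: 0x56 (blk 10, set 2) → L1-HIT  vc=[7, 23]
6: 0x55 (blk 10, set 2) → L1-HIT  vc=[7, 23]
7: 0x30 (blk 6, set 2) → MISS  vc=[7, 23, 10]
8: 0x36 (blk 6, set 2) → L1-HIT  vc=[7, 23, 10]
9: 0xbb (blk 23, set 3) → VC-HIT  vc=[7, 31, 10]
10: 0x34 (blk 6, set 2) → L1-HIT  vc=[7, 31, 10]
11: 0xbd (blk 23, set 3) → L1-HIT  vc=[7, 31, 10]
12: 0x3f (blk 7, set 3) → VC-HIT  vc=[23, 31, 10]
13: 0x59 (blk 11, set 3) → MISS  vc=[31, 10, 7]
14: 0x3e (blk 7, set 3) → VC-HIT  vc=[31, 10, 11]

VC = [31, 10, 11]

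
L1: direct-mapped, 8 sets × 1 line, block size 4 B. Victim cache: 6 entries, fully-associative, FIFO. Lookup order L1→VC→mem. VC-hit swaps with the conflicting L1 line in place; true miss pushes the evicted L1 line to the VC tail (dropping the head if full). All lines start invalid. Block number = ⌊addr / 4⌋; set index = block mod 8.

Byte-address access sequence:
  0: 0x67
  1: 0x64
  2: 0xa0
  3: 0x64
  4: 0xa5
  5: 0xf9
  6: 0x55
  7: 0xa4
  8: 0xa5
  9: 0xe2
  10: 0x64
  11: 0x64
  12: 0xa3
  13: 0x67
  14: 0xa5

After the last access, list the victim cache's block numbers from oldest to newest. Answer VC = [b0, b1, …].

VC = [25, 56]

#0 0x67→b25/s1 MISS; vc=[]
#1 0x64→b25/s1 L1-HIT; vc=[]
#2 0xa0→b40/s0 MISS; vc=[]
#3 0x64→b25/s1 L1-HIT; vc=[]
#4 0xa5→b41/s1 MISS; vc=[25]
#5 0xf9→b62/s6 MISS; vc=[25]
#6 0x55→b21/s5 MISS; vc=[25]
#7 0xa4→b41/s1 L1-HIT; vc=[25]
#8 0xa5→b41/s1 L1-HIT; vc=[25]
#9 0xe2→b56/s0 MISS; vc=[25,40]
#10 0x64→b25/s1 VC-HIT; vc=[41,40]
#11 0x64→b25/s1 L1-HIT; vc=[41,40]
#12 0xa3→b40/s0 VC-HIT; vc=[41,56]
#13 0x67→b25/s1 L1-HIT; vc=[41,56]
#14 0xa5→b41/s1 VC-HIT; vc=[25,56]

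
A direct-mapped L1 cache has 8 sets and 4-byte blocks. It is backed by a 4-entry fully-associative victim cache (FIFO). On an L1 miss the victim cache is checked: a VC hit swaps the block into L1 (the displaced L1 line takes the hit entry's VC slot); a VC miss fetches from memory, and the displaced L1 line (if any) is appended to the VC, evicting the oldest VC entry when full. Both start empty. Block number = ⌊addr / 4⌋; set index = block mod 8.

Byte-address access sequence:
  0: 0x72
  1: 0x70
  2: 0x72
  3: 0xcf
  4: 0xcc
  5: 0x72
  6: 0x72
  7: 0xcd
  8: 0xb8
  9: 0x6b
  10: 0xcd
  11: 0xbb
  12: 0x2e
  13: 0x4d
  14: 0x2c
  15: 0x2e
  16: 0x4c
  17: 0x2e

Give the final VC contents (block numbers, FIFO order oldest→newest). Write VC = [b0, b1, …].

#0 0x72→b28/s4 MISS; vc=[]
#1 0x70→b28/s4 L1-HIT; vc=[]
#2 0x72→b28/s4 L1-HIT; vc=[]
#3 0xcf→b51/s3 MISS; vc=[]
#4 0xcc→b51/s3 L1-HIT; vc=[]
#5 0x72→b28/s4 L1-HIT; vc=[]
#6 0x72→b28/s4 L1-HIT; vc=[]
#7 0xcd→b51/s3 L1-HIT; vc=[]
#8 0xb8→b46/s6 MISS; vc=[]
#9 0x6b→b26/s2 MISS; vc=[]
#10 0xcd→b51/s3 L1-HIT; vc=[]
#11 0xbb→b46/s6 L1-HIT; vc=[]
#12 0x2e→b11/s3 MISS; vc=[51]
#13 0x4d→b19/s3 MISS; vc=[51,11]
#14 0x2c→b11/s3 VC-HIT; vc=[51,19]
#15 0x2e→b11/s3 L1-HIT; vc=[51,19]
#16 0x4c→b19/s3 VC-HIT; vc=[51,11]
#17 0x2e→b11/s3 VC-HIT; vc=[51,19]

VC = [51, 19]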